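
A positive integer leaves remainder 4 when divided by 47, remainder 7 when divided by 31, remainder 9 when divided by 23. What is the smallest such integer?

29426

The moduli are pairwise coprime; M = 47·31·23 = 33511.
M/47 = 713; 713 ≡ 8 (mod 47); 8·6 ≡ 1, so inverse 6.
M/31 = 1081; 1081 ≡ 27 (mod 31); 27·23 ≡ 1, so inverse 23.
M/23 = 1457; 1457 ≡ 8 (mod 23); 8·3 ≡ 1, so inverse 3.
N ≡ 4·713·6 + 7·1081·23 + 9·1457·3 = 230492.
230492 mod 33511 = 29426.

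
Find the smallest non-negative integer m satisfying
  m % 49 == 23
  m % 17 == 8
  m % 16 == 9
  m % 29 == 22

309017

The moduli are pairwise coprime; N = 49·17·16·29 = 386512.
N/49 = 7888; 7888 ≡ 48 (mod 49); 48·48 ≡ 1, so inverse 48.
N/17 = 22736; 22736 ≡ 7 (mod 17); 7·5 ≡ 1, so inverse 5.
N/16 = 24157; 24157 ≡ 13 (mod 16); 13·5 ≡ 1, so inverse 5.
N/29 = 13328; 13328 ≡ 17 (mod 29); 17·12 ≡ 1, so inverse 12.
m ≡ 23·7888·48 + 8·22736·5 + 9·24157·5 + 22·13328·12 = 14223449.
14223449 mod 386512 = 309017.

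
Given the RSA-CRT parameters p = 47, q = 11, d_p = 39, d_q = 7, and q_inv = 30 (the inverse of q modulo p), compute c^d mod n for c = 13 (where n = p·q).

370

m₁ = c^(d_p) mod p: c ≡ 13 (mod 47), and 13^39 mod 47 = 41.
m₂ = c^(d_q) mod q: c ≡ 2 (mod 11), and 2^7 mod 11 = 7.
h = q_inv·(m₁ − m₂) mod p = 30·(41 − 7) mod 47 = 33.
m = m₂ + h·q = 7 + 33·11 = 370.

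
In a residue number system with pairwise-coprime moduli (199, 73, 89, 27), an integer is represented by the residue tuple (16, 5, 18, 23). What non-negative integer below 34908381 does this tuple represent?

From x ≡ 16 (mod 199) write x = 16 + 199t. Substituting into x ≡ 5 (mod 73) gives 199t ≡ 62 (mod 73), and since 53⁻¹ ≡ 62 (mod 73), t ≡ 48. Hence x ≡ 16 + 199·48 = 9568 (mod 14527).
From x ≡ 9568 (mod 14527) write x = 9568 + 14527t. Substituting into x ≡ 18 (mod 89) gives 14527t ≡ 62 (mod 89), and since 20⁻¹ ≡ 49 (mod 89), t ≡ 12. Hence x ≡ 9568 + 14527·12 = 183892 (mod 1292903).
From x ≡ 183892 (mod 1292903) write x = 183892 + 1292903t. Substituting into x ≡ 23 (mod 27) gives 1292903t ≡ 1 (mod 27), and since 8⁻¹ ≡ 17 (mod 27), t ≡ 17. Hence x ≡ 183892 + 1292903·17 = 22163243 (mod 34908381).

22163243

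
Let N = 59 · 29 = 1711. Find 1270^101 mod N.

Mod 59: 1270 ≡ 31; by Fermat, exponent reduces to 101 mod 58 = 43; 31^43 ≡ 14 (mod 59).
Mod 29: 1270 ≡ 23; by Fermat, exponent reduces to 101 mod 28 = 17; 23^17 ≡ 16 (mod 29).
Combine by CRT: x ≡ 14 (mod 59), x ≡ 16 (mod 29) ⇒ x ≡ 132 (mod 1711).

132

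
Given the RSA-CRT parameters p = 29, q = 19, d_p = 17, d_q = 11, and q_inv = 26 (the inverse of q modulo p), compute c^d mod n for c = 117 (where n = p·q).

523

m₁ = c^(d_p) mod p: c ≡ 1 (mod 29), and 1^17 mod 29 = 1.
m₂ = c^(d_q) mod q: c ≡ 3 (mod 19), and 3^11 mod 19 = 10.
h = q_inv·(m₁ − m₂) mod p = 26·(1 − 10) mod 29 = 27.
m = m₂ + h·q = 10 + 27·19 = 523.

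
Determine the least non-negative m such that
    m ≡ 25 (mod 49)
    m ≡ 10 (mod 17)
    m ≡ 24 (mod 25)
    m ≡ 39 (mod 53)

588074

From m ≡ 25 (mod 49) write m = 25 + 49t. Substituting into m ≡ 10 (mod 17) gives 49t ≡ 2 (mod 17), and since 15⁻¹ ≡ 8 (mod 17), t ≡ 16. Hence m ≡ 25 + 49·16 = 809 (mod 833).
From m ≡ 809 (mod 833) write m = 809 + 833t. Substituting into m ≡ 24 (mod 25) gives 833t ≡ 15 (mod 25), and since 8⁻¹ ≡ 22 (mod 25), t ≡ 5. Hence m ≡ 809 + 833·5 = 4974 (mod 20825).
From m ≡ 4974 (mod 20825) write m = 4974 + 20825t. Substituting into m ≡ 39 (mod 53) gives 20825t ≡ 47 (mod 53), and since 49⁻¹ ≡ 13 (mod 53), t ≡ 28. Hence m ≡ 4974 + 20825·28 = 588074 (mod 1103725).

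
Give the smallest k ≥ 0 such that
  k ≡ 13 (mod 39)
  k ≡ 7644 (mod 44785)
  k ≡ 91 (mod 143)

52429

Combine the congruences pairwise.
gcd(39, 44785) = 13 and 13 | (7644 − 13), so the pair is consistent; merging gives k ≡ 52429 (mod 134355), where 134355 = lcm(39, 44785).
gcd(134355, 143) = 13 and 13 | (91 − 52429), so the pair is consistent; merging gives k ≡ 52429 (mod 1477905), where 1477905 = lcm(134355, 143).
The solution is unique modulo lcm(39, 44785, 143) = 1477905.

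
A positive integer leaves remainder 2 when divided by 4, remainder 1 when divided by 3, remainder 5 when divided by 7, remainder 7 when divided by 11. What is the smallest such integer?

502

From a ≡ 2 (mod 4) write a = 2 + 4t. Substituting into a ≡ 1 (mod 3) gives 4t ≡ 2 (mod 3), and since 1⁻¹ ≡ 1 (mod 3), t ≡ 2. Hence a ≡ 2 + 4·2 = 10 (mod 12).
From a ≡ 10 (mod 12) write a = 10 + 12t. Substituting into a ≡ 5 (mod 7) gives 12t ≡ 2 (mod 7), and since 5⁻¹ ≡ 3 (mod 7), t ≡ 6. Hence a ≡ 10 + 12·6 = 82 (mod 84).
From a ≡ 82 (mod 84) write a = 82 + 84t. Substituting into a ≡ 7 (mod 11) gives 84t ≡ 2 (mod 11), and since 7⁻¹ ≡ 8 (mod 11), t ≡ 5. Hence a ≡ 82 + 84·5 = 502 (mod 924).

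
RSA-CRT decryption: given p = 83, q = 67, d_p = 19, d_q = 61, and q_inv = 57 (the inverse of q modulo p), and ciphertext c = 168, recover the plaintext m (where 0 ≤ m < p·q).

1305

m₁ = c^(d_p) mod p: c ≡ 2 (mod 83), and 2^19 mod 83 = 60.
m₂ = c^(d_q) mod q: c ≡ 34 (mod 67), and 34^61 mod 67 = 32.
h = q_inv·(m₁ − m₂) mod p = 57·(60 − 32) mod 83 = 19.
m = m₂ + h·q = 32 + 19·67 = 1305.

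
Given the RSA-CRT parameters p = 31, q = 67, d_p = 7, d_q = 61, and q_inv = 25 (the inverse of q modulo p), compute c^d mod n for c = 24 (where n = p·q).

m₁ = c^(d_p) mod p: c ≡ 24 (mod 31), and 24^7 mod 31 = 3.
m₂ = c^(d_q) mod q: c ≡ 24 (mod 67), and 24^61 mod 67 = 15.
h = q_inv·(m₁ − m₂) mod p = 25·(3 − 15) mod 31 = 10.
m = m₂ + h·q = 15 + 10·67 = 685.

685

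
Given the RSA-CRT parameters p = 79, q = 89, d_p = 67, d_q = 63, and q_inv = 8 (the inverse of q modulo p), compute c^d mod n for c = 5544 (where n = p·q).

3122

m₁ = c^(d_p) mod p: c ≡ 14 (mod 79), and 14^67 mod 79 = 41.
m₂ = c^(d_q) mod q: c ≡ 26 (mod 89), and 26^63 mod 89 = 7.
h = q_inv·(m₁ − m₂) mod p = 8·(41 − 7) mod 79 = 35.
m = m₂ + h·q = 7 + 35·89 = 3122.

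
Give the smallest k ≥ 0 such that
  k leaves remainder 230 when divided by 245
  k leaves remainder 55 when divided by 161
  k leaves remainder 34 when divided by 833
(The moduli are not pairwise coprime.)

gcd(245, 161) = 7 and 7 | (55 − 230), so the pair is consistent; merging gives k ≡ 4885 (mod 5635), where 5635 = lcm(245, 161).
gcd(5635, 833) = 49 and 49 | (34 − 4885), so the pair is consistent; merging gives k ≡ 72505 (mod 95795), where 95795 = lcm(5635, 833).
The solution is unique modulo lcm(245, 161, 833) = 95795.

72505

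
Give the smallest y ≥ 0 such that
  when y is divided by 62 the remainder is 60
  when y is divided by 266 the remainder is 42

308

Combine the congruences pairwise.
gcd(62, 266) = 2 and 2 | (42 − 60), so the pair is consistent; merging gives y ≡ 308 (mod 8246), where 8246 = lcm(62, 266).
The solution is unique modulo lcm(62, 266) = 8246.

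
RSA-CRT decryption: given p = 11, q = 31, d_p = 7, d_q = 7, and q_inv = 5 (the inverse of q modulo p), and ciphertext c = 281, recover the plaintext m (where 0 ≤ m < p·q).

m₁ = c^(d_p) mod p: c ≡ 6 (mod 11), and 6^7 mod 11 = 8.
m₂ = c^(d_q) mod q: c ≡ 2 (mod 31), and 2^7 mod 31 = 4.
h = q_inv·(m₁ − m₂) mod p = 5·(8 − 4) mod 11 = 9.
m = m₂ + h·q = 4 + 9·31 = 283.

283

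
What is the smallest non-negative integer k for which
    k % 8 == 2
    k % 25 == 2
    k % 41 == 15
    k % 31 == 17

The moduli are pairwise coprime; N = 8·25·41·31 = 254200.
N/8 = 31775; 31775 ≡ 7 (mod 8); 7·7 ≡ 1, so inverse 7.
N/25 = 10168; 10168 ≡ 18 (mod 25); 18·7 ≡ 1, so inverse 7.
N/41 = 6200; 6200 ≡ 9 (mod 41); 9·32 ≡ 1, so inverse 32.
N/31 = 8200; 8200 ≡ 16 (mod 31); 16·2 ≡ 1, so inverse 2.
k ≡ 2·31775·7 + 2·10168·7 + 15·6200·32 + 17·8200·2 = 3842002.
3842002 mod 254200 = 29002.

29002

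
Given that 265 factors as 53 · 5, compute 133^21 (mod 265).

233

Mod 53: 133 ≡ 27; 27^21 ≡ 21 (mod 53).
Mod 5: 133 ≡ 3; by Fermat, exponent reduces to 21 mod 4 = 1; 3^1 ≡ 3 (mod 5).
Combine by CRT: x ≡ 21 (mod 53), x ≡ 3 (mod 5) ⇒ x ≡ 233 (mod 265).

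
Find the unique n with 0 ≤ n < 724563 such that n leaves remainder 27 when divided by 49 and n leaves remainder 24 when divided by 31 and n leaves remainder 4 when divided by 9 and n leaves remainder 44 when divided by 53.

From n ≡ 27 (mod 49) write n = 27 + 49t. Substituting into n ≡ 24 (mod 31) gives 49t ≡ 28 (mod 31), and since 18⁻¹ ≡ 19 (mod 31), t ≡ 5. Hence n ≡ 27 + 49·5 = 272 (mod 1519).
From n ≡ 272 (mod 1519) write n = 272 + 1519t. Substituting into n ≡ 4 (mod 9) gives 1519t ≡ 2 (mod 9), and since 7⁻¹ ≡ 4 (mod 9), t ≡ 8. Hence n ≡ 272 + 1519·8 = 12424 (mod 13671).
From n ≡ 12424 (mod 13671) write n = 12424 + 13671t. Substituting into n ≡ 44 (mod 53) gives 13671t ≡ 22 (mod 53), and since 50⁻¹ ≡ 35 (mod 53), t ≡ 28. Hence n ≡ 12424 + 13671·28 = 395212 (mod 724563).

395212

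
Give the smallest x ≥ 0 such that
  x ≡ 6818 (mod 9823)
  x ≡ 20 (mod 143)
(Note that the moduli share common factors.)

55933

gcd(9823, 143) = 11 and 11 | (20 − 6818), so the pair is consistent; merging gives x ≡ 55933 (mod 127699), where 127699 = lcm(9823, 143).
The solution is unique modulo lcm(9823, 143) = 127699.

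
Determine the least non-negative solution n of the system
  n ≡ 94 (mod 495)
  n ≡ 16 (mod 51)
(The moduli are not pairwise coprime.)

gcd(495, 51) = 3 and 3 | (16 − 94), so the pair is consistent; merging gives n ≡ 6034 (mod 8415), where 8415 = lcm(495, 51).
The solution is unique modulo lcm(495, 51) = 8415.

6034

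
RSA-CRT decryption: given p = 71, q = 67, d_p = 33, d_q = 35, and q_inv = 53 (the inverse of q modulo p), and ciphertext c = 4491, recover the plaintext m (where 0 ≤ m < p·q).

m₁ = c^(d_p) mod p: c ≡ 18 (mod 71), and 18^33 mod 71 = 16.
m₂ = c^(d_q) mod q: c ≡ 2 (mod 67), and 2^35 mod 67 = 63.
h = q_inv·(m₁ − m₂) mod p = 53·(16 − 63) mod 71 = 65.
m = m₂ + h·q = 63 + 65·67 = 4418.

4418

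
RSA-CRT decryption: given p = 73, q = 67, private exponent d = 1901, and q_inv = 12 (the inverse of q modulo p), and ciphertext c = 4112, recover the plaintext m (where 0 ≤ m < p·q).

d_p = d mod (p−1) = 1901 mod 72 = 29; d_q = d mod (q−1) = 53.
m₁ = c^(d_p) mod p: c ≡ 24 (mod 73), and 24^29 mod 73 = 3.
m₂ = c^(d_q) mod q: c ≡ 25 (mod 67), and 25^53 mod 67 = 64.
h = q_inv·(m₁ − m₂) mod p = 12·(3 − 64) mod 73 = 71.
m = m₂ + h·q = 64 + 71·67 = 4821.

4821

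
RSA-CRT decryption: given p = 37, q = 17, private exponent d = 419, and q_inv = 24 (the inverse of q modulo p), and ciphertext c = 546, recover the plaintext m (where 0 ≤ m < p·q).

484

d_p = d mod (p−1) = 419 mod 36 = 23; d_q = d mod (q−1) = 3.
m₁ = c^(d_p) mod p: c ≡ 28 (mod 37), and 28^23 mod 37 = 3.
m₂ = c^(d_q) mod q: c ≡ 2 (mod 17), and 2^3 mod 17 = 8.
h = q_inv·(m₁ − m₂) mod p = 24·(3 − 8) mod 37 = 28.
m = m₂ + h·q = 8 + 28·17 = 484.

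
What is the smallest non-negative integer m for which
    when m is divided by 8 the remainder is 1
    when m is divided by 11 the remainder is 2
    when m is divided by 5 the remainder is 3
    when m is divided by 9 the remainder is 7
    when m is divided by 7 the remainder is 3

The moduli are pairwise coprime; N = 8·11·5·9·7 = 27720.
N/8 = 3465; 3465 ≡ 1 (mod 8), inverse 1.
N/11 = 2520; 2520 ≡ 1 (mod 11), inverse 1.
N/5 = 5544; 5544 ≡ 4 (mod 5); 4·4 ≡ 1, so inverse 4.
N/9 = 3080; 3080 ≡ 2 (mod 9); 2·5 ≡ 1, so inverse 5.
N/7 = 3960; 3960 ≡ 5 (mod 7); 5·3 ≡ 1, so inverse 3.
m ≡ 1·3465·1 + 2·2520·1 + 3·5544·4 + 7·3080·5 + 3·3960·3 = 218473.
218473 mod 27720 = 24433.

24433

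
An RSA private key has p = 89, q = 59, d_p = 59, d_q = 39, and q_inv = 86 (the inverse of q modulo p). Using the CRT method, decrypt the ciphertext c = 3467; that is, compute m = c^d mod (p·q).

m₁ = c^(d_p) mod p: c ≡ 85 (mod 89), and 85^59 mod 89 = 11.
m₂ = c^(d_q) mod q: c ≡ 45 (mod 59), and 45^39 mod 59 = 46.
h = q_inv·(m₁ − m₂) mod p = 86·(11 − 46) mod 89 = 16.
m = m₂ + h·q = 46 + 16·59 = 990.

990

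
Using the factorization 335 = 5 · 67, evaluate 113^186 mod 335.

Mod 5: 113 ≡ 3; by Fermat, exponent reduces to 186 mod 4 = 2; 3^2 ≡ 4 (mod 5).
Mod 67: 113 ≡ 46; by Fermat, exponent reduces to 186 mod 66 = 54; 46^54 ≡ 62 (mod 67).
Combine by CRT: x ≡ 4 (mod 5), x ≡ 62 (mod 67) ⇒ x ≡ 129 (mod 335).

129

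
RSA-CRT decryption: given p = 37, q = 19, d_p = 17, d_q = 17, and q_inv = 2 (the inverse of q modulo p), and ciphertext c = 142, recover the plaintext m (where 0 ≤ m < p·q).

m₁ = c^(d_p) mod p: c ≡ 31 (mod 37), and 31^17 mod 37 = 31.
m₂ = c^(d_q) mod q: c ≡ 9 (mod 19), and 9^17 mod 19 = 17.
h = q_inv·(m₁ − m₂) mod p = 2·(31 − 17) mod 37 = 28.
m = m₂ + h·q = 17 + 28·19 = 549.

549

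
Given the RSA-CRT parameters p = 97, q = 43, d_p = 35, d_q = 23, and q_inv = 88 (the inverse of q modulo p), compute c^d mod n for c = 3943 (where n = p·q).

175

m₁ = c^(d_p) mod p: c ≡ 63 (mod 97), and 63^35 mod 97 = 78.
m₂ = c^(d_q) mod q: c ≡ 30 (mod 43), and 30^23 mod 43 = 3.
h = q_inv·(m₁ − m₂) mod p = 88·(78 − 3) mod 97 = 4.
m = m₂ + h·q = 3 + 4·43 = 175.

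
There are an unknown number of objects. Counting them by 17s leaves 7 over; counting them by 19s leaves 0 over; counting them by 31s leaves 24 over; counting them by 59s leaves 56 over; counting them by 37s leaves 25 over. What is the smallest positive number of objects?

The moduli are pairwise coprime; M = 17·19·31·59·37 = 21858379.
M/17 = 1285787; 1285787 ≡ 9 (mod 17); 9·2 ≡ 1, so inverse 2.
M/19 = 1150441; 1150441 ≡ 10 (mod 19); 10·2 ≡ 1, so inverse 2.
M/31 = 705109; 705109 ≡ 14 (mod 31); 14·20 ≡ 1, so inverse 20.
M/59 = 370481; 370481 ≡ 20 (mod 59); 20·3 ≡ 1, so inverse 3.
M/37 = 590767; 590767 ≡ 25 (mod 37); 25·3 ≡ 1, so inverse 3.
N ≡ 7·1285787·2 + 0·1150441·2 + 24·705109·20 + 56·370481·3 + 25·590767·3 = 463001671.
463001671 mod 21858379 = 3975712.

3975712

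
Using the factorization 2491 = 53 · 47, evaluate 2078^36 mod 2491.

Mod 53: 2078 ≡ 11; 11^36 ≡ 44 (mod 53).
Mod 47: 2078 ≡ 10; 10^36 ≡ 9 (mod 47).
Combine by CRT: x ≡ 44 (mod 53), x ≡ 9 (mod 47) ⇒ x ≡ 150 (mod 2491).

150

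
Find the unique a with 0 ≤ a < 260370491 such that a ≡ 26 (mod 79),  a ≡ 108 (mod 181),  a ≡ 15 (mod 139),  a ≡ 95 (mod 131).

From a ≡ 26 (mod 79) write a = 26 + 79t. Substituting into a ≡ 108 (mod 181) gives 79t ≡ 82 (mod 181), and since 79⁻¹ ≡ 55 (mod 181), t ≡ 166. Hence a ≡ 26 + 79·166 = 13140 (mod 14299).
From a ≡ 13140 (mod 14299) write a = 13140 + 14299t. Substituting into a ≡ 15 (mod 139) gives 14299t ≡ 80 (mod 139), and since 121⁻¹ ≡ 54 (mod 139), t ≡ 11. Hence a ≡ 13140 + 14299·11 = 170429 (mod 1987561).
From a ≡ 170429 (mod 1987561) write a = 170429 + 1987561t. Substituting into a ≡ 95 (mod 131) gives 1987561t ≡ 97 (mod 131), and since 29⁻¹ ≡ 122 (mod 131), t ≡ 44. Hence a ≡ 170429 + 1987561·44 = 87623113 (mod 260370491).

87623113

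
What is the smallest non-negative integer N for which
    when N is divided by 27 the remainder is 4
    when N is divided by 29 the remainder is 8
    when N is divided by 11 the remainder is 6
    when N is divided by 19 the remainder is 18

13261

The moduli are pairwise coprime; M = 27·29·11·19 = 163647.
M/27 = 6061; 6061 ≡ 13 (mod 27); 13·25 ≡ 1, so inverse 25.
M/29 = 5643; 5643 ≡ 17 (mod 29); 17·12 ≡ 1, so inverse 12.
M/11 = 14877; 14877 ≡ 5 (mod 11); 5·9 ≡ 1, so inverse 9.
M/19 = 8613; 8613 ≡ 6 (mod 19); 6·16 ≡ 1, so inverse 16.
N ≡ 4·6061·25 + 8·5643·12 + 6·14877·9 + 18·8613·16 = 4431730.
4431730 mod 163647 = 13261.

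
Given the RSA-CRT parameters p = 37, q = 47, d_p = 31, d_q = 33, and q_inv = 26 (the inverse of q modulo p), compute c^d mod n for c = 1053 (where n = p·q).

372

m₁ = c^(d_p) mod p: c ≡ 17 (mod 37), and 17^31 mod 37 = 2.
m₂ = c^(d_q) mod q: c ≡ 19 (mod 47), and 19^33 mod 47 = 43.
h = q_inv·(m₁ − m₂) mod p = 26·(2 − 43) mod 37 = 7.
m = m₂ + h·q = 43 + 7·47 = 372.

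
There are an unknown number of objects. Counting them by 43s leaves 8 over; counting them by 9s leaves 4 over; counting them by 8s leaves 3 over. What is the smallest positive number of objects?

2803

The moduli are pairwise coprime; M = 43·9·8 = 3096.
M/43 = 72; 72 ≡ 29 (mod 43); 29·3 ≡ 1, so inverse 3.
M/9 = 344; 344 ≡ 2 (mod 9); 2·5 ≡ 1, so inverse 5.
M/8 = 387; 387 ≡ 3 (mod 8); 3·3 ≡ 1, so inverse 3.
N ≡ 8·72·3 + 4·344·5 + 3·387·3 = 12091.
12091 mod 3096 = 2803.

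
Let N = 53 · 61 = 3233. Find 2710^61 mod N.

1368

Mod 53: 2710 ≡ 7; by Fermat, exponent reduces to 61 mod 52 = 9; 7^9 ≡ 43 (mod 53).
Mod 61: 2710 ≡ 26; by Fermat, exponent reduces to 61 mod 60 = 1; 26^1 ≡ 26 (mod 61).
Combine by CRT: x ≡ 43 (mod 53), x ≡ 26 (mod 61) ⇒ x ≡ 1368 (mod 3233).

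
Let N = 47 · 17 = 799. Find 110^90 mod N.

761

Mod 47: 110 ≡ 16; by Fermat, exponent reduces to 90 mod 46 = 44; 16^44 ≡ 9 (mod 47).
Mod 17: 110 ≡ 8; by Fermat, exponent reduces to 90 mod 16 = 10; 8^10 ≡ 13 (mod 17).
Combine by CRT: x ≡ 9 (mod 47), x ≡ 13 (mod 17) ⇒ x ≡ 761 (mod 799).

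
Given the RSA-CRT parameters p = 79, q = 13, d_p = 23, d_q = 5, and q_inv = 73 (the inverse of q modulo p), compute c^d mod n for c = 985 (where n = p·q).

628

m₁ = c^(d_p) mod p: c ≡ 37 (mod 79), and 37^23 mod 79 = 75.
m₂ = c^(d_q) mod q: c ≡ 10 (mod 13), and 10^5 mod 13 = 4.
h = q_inv·(m₁ − m₂) mod p = 73·(75 − 4) mod 79 = 48.
m = m₂ + h·q = 4 + 48·13 = 628.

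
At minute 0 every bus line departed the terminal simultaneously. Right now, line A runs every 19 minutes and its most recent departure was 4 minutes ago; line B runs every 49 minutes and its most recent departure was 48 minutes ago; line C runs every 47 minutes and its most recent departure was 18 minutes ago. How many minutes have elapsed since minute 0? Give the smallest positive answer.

The moduli are pairwise coprime; N = 19·49·47 = 43757.
N/19 = 2303; 2303 ≡ 4 (mod 19); 4·5 ≡ 1, so inverse 5.
N/49 = 893; 893 ≡ 11 (mod 49); 11·9 ≡ 1, so inverse 9.
N/47 = 931; 931 ≡ 38 (mod 47); 38·26 ≡ 1, so inverse 26.
t ≡ 4·2303·5 + 48·893·9 + 18·931·26 = 867544.
867544 mod 43757 = 36161.

36161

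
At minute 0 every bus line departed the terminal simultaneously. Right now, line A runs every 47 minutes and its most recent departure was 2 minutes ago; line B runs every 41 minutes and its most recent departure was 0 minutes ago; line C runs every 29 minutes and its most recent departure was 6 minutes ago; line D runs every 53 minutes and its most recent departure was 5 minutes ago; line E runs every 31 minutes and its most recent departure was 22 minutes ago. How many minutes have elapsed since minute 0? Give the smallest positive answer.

5780344

The moduli are pairwise coprime; N = 47·41·29·53·31 = 91815769.
N/47 = 1953527; 1953527 ≡ 19 (mod 47); 19·5 ≡ 1, so inverse 5.
N/41 = 2239409; 2239409 ≡ 30 (mod 41); 30·26 ≡ 1, so inverse 26.
N/29 = 3166061; 3166061 ≡ 15 (mod 29); 15·2 ≡ 1, so inverse 2.
N/53 = 1732373; 1732373 ≡ 15 (mod 53); 15·46 ≡ 1, so inverse 46.
N/31 = 2961799; 2961799 ≡ 28 (mod 31); 28·10 ≡ 1, so inverse 10.
t ≡ 2·1953527·5 + 0·2239409·26 + 6·3166061·2 + 5·1732373·46 + 22·2961799·10 = 1107569572.
1107569572 mod 91815769 = 5780344.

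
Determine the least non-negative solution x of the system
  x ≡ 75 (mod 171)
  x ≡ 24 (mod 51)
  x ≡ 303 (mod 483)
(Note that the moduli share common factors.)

Combine the congruences pairwise.
gcd(171, 51) = 3 and 3 | (24 − 75), so the pair is consistent; merging gives x ≡ 75 (mod 2907), where 2907 = lcm(171, 51).
gcd(2907, 483) = 3 and 3 | (303 − 75), so the pair is consistent; merging gives x ≡ 229728 (mod 468027), where 468027 = lcm(2907, 483).
The solution is unique modulo lcm(171, 51, 483) = 468027.

229728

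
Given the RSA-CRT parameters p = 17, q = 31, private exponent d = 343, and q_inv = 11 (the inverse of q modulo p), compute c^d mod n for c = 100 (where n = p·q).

d_p = d mod (p−1) = 343 mod 16 = 7; d_q = d mod (q−1) = 13.
m₁ = c^(d_p) mod p: c ≡ 15 (mod 17), and 15^7 mod 17 = 8.
m₂ = c^(d_q) mod q: c ≡ 7 (mod 31), and 7^13 mod 31 = 19.
h = q_inv·(m₁ − m₂) mod p = 11·(8 − 19) mod 17 = 15.
m = m₂ + h·q = 19 + 15·31 = 484.

484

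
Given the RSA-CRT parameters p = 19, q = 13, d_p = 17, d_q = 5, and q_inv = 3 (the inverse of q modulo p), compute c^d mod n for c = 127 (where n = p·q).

212

m₁ = c^(d_p) mod p: c ≡ 13 (mod 19), and 13^17 mod 19 = 3.
m₂ = c^(d_q) mod q: c ≡ 10 (mod 13), and 10^5 mod 13 = 4.
h = q_inv·(m₁ − m₂) mod p = 3·(3 − 4) mod 19 = 16.
m = m₂ + h·q = 4 + 16·13 = 212.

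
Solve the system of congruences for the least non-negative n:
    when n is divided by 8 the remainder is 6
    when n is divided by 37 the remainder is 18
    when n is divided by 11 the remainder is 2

3126

The moduli are pairwise coprime; M = 8·37·11 = 3256.
M/8 = 407; 407 ≡ 7 (mod 8); 7·7 ≡ 1, so inverse 7.
M/37 = 88; 88 ≡ 14 (mod 37); 14·8 ≡ 1, so inverse 8.
M/11 = 296; 296 ≡ 10 (mod 11); 10·10 ≡ 1, so inverse 10.
n ≡ 6·407·7 + 18·88·8 + 2·296·10 = 35686.
35686 mod 3256 = 3126.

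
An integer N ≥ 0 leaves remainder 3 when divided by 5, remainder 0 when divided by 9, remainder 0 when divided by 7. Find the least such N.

63

From N ≡ 3 (mod 5) write N = 3 + 5t. Substituting into N ≡ 0 (mod 9) gives 5t ≡ 6 (mod 9), and since 5⁻¹ ≡ 2 (mod 9), t ≡ 3. Hence N ≡ 3 + 5·3 = 18 (mod 45).
From N ≡ 18 (mod 45) write N = 18 + 45t. Substituting into N ≡ 0 (mod 7) gives 45t ≡ 3 (mod 7), and since 3⁻¹ ≡ 5 (mod 7), t ≡ 1. Hence N ≡ 18 + 45·1 = 63 (mod 315).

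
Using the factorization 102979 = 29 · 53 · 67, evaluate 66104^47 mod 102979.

Mod 29: 66104 ≡ 13; by Fermat, exponent reduces to 47 mod 28 = 19; 13^19 ≡ 6 (mod 29).
Mod 53: 66104 ≡ 13; 13^47 ≡ 36 (mod 53).
Mod 67: 66104 ≡ 42; 42^47 ≡ 53 (mod 67).
Combine by CRT: x ≡ 6 (mod 29), x ≡ 36 (mod 53), x ≡ 53 (mod 67) ⇒ x ≡ 38779 (mod 102979).

38779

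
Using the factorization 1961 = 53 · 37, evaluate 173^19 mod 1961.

1616

Mod 53: 173 ≡ 14; 14^19 ≡ 26 (mod 53).
Mod 37: 173 ≡ 25; 25^19 ≡ 25 (mod 37).
Combine by CRT: x ≡ 26 (mod 53), x ≡ 25 (mod 37) ⇒ x ≡ 1616 (mod 1961).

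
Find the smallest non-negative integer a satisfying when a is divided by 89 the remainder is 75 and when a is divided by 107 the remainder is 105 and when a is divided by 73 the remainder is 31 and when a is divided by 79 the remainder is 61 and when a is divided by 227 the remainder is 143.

Combine the congruences pairwise.
From a ≡ 75 (mod 89) write a = 75 + 89t. Substituting into a ≡ 105 (mod 107) gives 89t ≡ 30 (mod 107), and since 89⁻¹ ≡ 101 (mod 107), t ≡ 34. Hence a ≡ 75 + 89·34 = 3101 (mod 9523).
From a ≡ 3101 (mod 9523) write a = 3101 + 9523t. Substituting into a ≡ 31 (mod 73) gives 9523t ≡ 69 (mod 73), and since 33⁻¹ ≡ 31 (mod 73), t ≡ 22. Hence a ≡ 3101 + 9523·22 = 212607 (mod 695179).
From a ≡ 212607 (mod 695179) write a = 212607 + 695179t. Substituting into a ≡ 61 (mod 79) gives 695179t ≡ 43 (mod 79), and since 58⁻¹ ≡ 15 (mod 79), t ≡ 13. Hence a ≡ 212607 + 695179·13 = 9249934 (mod 54919141).
From a ≡ 9249934 (mod 54919141) write a = 9249934 + 54919141t. Substituting into a ≡ 143 (mod 227) gives 54919141t ≡ 5 (mod 227), and since 123⁻¹ ≡ 24 (mod 227), t ≡ 120. Hence a ≡ 9249934 + 54919141·120 = 6599546854 (mod 12466645007).

6599546854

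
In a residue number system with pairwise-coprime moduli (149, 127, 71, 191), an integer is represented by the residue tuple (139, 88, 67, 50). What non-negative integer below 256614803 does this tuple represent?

152275755

From x ≡ 139 (mod 149) write x = 139 + 149t. Substituting into x ≡ 88 (mod 127) gives 149t ≡ 76 (mod 127), and since 22⁻¹ ≡ 52 (mod 127), t ≡ 15. Hence x ≡ 139 + 149·15 = 2374 (mod 18923).
From x ≡ 2374 (mod 18923) write x = 2374 + 18923t. Substituting into x ≡ 67 (mod 71) gives 18923t ≡ 36 (mod 71), and since 37⁻¹ ≡ 48 (mod 71), t ≡ 24. Hence x ≡ 2374 + 18923·24 = 456526 (mod 1343533).
From x ≡ 456526 (mod 1343533) write x = 456526 + 1343533t. Substituting into x ≡ 50 (mod 191) gives 1343533t ≡ 14 (mod 191), and since 39⁻¹ ≡ 49 (mod 191), t ≡ 113. Hence x ≡ 456526 + 1343533·113 = 152275755 (mod 256614803).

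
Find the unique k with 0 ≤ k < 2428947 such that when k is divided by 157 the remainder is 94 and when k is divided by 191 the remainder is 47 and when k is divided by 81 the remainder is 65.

The moduli are pairwise coprime; N = 157·191·81 = 2428947.
N/157 = 15471; 15471 ≡ 85 (mod 157); 85·133 ≡ 1, so inverse 133.
N/191 = 12717; 12717 ≡ 111 (mod 191); 111·74 ≡ 1, so inverse 74.
N/81 = 29987; 29987 ≡ 17 (mod 81); 17·62 ≡ 1, so inverse 62.
k ≡ 94·15471·133 + 47·12717·74 + 65·29987·62 = 358495778.
358495778 mod 2428947 = 1440569.

1440569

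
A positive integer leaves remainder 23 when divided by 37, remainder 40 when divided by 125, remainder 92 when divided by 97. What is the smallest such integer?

The moduli are pairwise coprime; N = 37·125·97 = 448625.
N/37 = 12125; 12125 ≡ 26 (mod 37); 26·10 ≡ 1, so inverse 10.
N/125 = 3589; 3589 ≡ 89 (mod 125); 89·59 ≡ 1, so inverse 59.
N/97 = 4625; 4625 ≡ 66 (mod 97); 66·25 ≡ 1, so inverse 25.
m ≡ 23·12125·10 + 40·3589·59 + 92·4625·25 = 21896290.
21896290 mod 448625 = 362290.

362290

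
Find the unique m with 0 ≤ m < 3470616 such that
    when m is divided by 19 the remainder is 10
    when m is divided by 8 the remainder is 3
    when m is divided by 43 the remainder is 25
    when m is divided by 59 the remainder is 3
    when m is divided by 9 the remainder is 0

1714779

Combine the congruences pairwise.
From m ≡ 10 (mod 19) write m = 10 + 19t. Substituting into m ≡ 3 (mod 8) gives 19t ≡ 1 (mod 8), and since 3⁻¹ ≡ 3 (mod 8), t ≡ 3. Hence m ≡ 10 + 19·3 = 67 (mod 152).
From m ≡ 67 (mod 152) write m = 67 + 152t. Substituting into m ≡ 25 (mod 43) gives 152t ≡ 1 (mod 43), and since 23⁻¹ ≡ 15 (mod 43), t ≡ 15. Hence m ≡ 67 + 152·15 = 2347 (mod 6536).
From m ≡ 2347 (mod 6536) write m = 2347 + 6536t. Substituting into m ≡ 3 (mod 59) gives 6536t ≡ 16 (mod 59), and since 46⁻¹ ≡ 9 (mod 59), t ≡ 26. Hence m ≡ 2347 + 6536·26 = 172283 (mod 385624).
From m ≡ 172283 (mod 385624) write m = 172283 + 385624t. Substituting into m ≡ 0 (mod 9) gives 385624t ≡ 4 (mod 9), and since 1⁻¹ ≡ 1 (mod 9), t ≡ 4. Hence m ≡ 172283 + 385624·4 = 1714779 (mod 3470616).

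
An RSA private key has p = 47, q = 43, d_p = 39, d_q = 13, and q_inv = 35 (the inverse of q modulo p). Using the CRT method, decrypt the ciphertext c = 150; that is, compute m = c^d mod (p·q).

m₁ = c^(d_p) mod p: c ≡ 9 (mod 47), and 9^39 mod 47 = 37.
m₂ = c^(d_q) mod q: c ≡ 21 (mod 43), and 21^13 mod 43 = 41.
h = q_inv·(m₁ − m₂) mod p = 35·(37 − 41) mod 47 = 1.
m = m₂ + h·q = 41 + 1·43 = 84.

84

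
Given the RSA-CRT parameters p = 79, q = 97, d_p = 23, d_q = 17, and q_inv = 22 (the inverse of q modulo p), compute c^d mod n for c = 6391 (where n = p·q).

m₁ = c^(d_p) mod p: c ≡ 71 (mod 79), and 71^23 mod 79 = 27.
m₂ = c^(d_q) mod q: c ≡ 86 (mod 97), and 86^17 mod 97 = 3.
h = q_inv·(m₁ − m₂) mod p = 22·(27 − 3) mod 79 = 54.
m = m₂ + h·q = 3 + 54·97 = 5241.

5241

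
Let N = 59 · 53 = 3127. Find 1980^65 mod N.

Mod 59: 1980 ≡ 33; by Fermat, exponent reduces to 65 mod 58 = 7; 33^7 ≡ 8 (mod 59).
Mod 53: 1980 ≡ 19; by Fermat, exponent reduces to 65 mod 52 = 13; 19^13 ≡ 30 (mod 53).
Combine by CRT: x ≡ 8 (mod 59), x ≡ 30 (mod 53) ⇒ x ≡ 2309 (mod 3127).

2309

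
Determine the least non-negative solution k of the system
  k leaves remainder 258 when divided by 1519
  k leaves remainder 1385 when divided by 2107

24562

Combine the congruences pairwise.
gcd(1519, 2107) = 49 and 49 | (1385 − 258), so the pair is consistent; merging gives k ≡ 24562 (mod 65317), where 65317 = lcm(1519, 2107).
The solution is unique modulo lcm(1519, 2107) = 65317.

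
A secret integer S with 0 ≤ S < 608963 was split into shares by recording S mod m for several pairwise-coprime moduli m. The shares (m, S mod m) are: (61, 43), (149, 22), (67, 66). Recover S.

608091

The moduli are pairwise coprime; N = 61·149·67 = 608963.
N/61 = 9983; 9983 ≡ 40 (mod 61); 40·29 ≡ 1, so inverse 29.
N/149 = 4087; 4087 ≡ 64 (mod 149); 64·7 ≡ 1, so inverse 7.
N/67 = 9089; 9089 ≡ 44 (mod 67); 44·32 ≡ 1, so inverse 32.
S ≡ 43·9983·29 + 22·4087·7 + 66·9089·32 = 32274167.
32274167 mod 608963 = 608091.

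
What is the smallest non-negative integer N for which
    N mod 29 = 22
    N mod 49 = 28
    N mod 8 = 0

1008

Combine the congruences pairwise.
From N ≡ 22 (mod 29) write N = 22 + 29t. Substituting into N ≡ 28 (mod 49) gives 29t ≡ 6 (mod 49), and since 29⁻¹ ≡ 22 (mod 49), t ≡ 34. Hence N ≡ 22 + 29·34 = 1008 (mod 1421).
From N ≡ 1008 (mod 1421) write N = 1008 + 1421t. Substituting into N ≡ 0 (mod 8) gives 1421t ≡ 0 (mod 8), and since 5⁻¹ ≡ 5 (mod 8), t ≡ 0. Hence N ≡ 1008 + 1421·0 = 1008 (mod 11368).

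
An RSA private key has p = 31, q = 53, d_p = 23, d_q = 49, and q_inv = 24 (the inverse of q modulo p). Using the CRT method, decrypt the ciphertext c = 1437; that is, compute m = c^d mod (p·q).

m₁ = c^(d_p) mod p: c ≡ 11 (mod 31), and 11^23 mod 31 = 12.
m₂ = c^(d_q) mod q: c ≡ 6 (mod 53), and 6^49 mod 53 = 40.
h = q_inv·(m₁ − m₂) mod p = 24·(12 − 40) mod 31 = 10.
m = m₂ + h·q = 40 + 10·53 = 570.

570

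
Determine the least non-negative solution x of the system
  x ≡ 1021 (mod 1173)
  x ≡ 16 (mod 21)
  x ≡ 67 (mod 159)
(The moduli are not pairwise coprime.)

311866

Combine the congruences pairwise.
gcd(1173, 21) = 3 and 3 | (16 − 1021), so the pair is consistent; merging gives x ≡ 8059 (mod 8211), where 8211 = lcm(1173, 21).
gcd(8211, 159) = 3 and 3 | (67 − 8059), so the pair is consistent; merging gives x ≡ 311866 (mod 435183), where 435183 = lcm(8211, 159).
The solution is unique modulo lcm(1173, 21, 159) = 435183.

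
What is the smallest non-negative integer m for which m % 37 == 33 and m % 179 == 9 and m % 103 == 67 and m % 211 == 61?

The moduli are pairwise coprime; N = 37·179·103·211 = 143937659.
N/37 = 3890207; 3890207 ≡ 27 (mod 37); 27·11 ≡ 1, so inverse 11.
N/179 = 804121; 804121 ≡ 53 (mod 179); 53·152 ≡ 1, so inverse 152.
N/103 = 1397453; 1397453 ≡ 52 (mod 103); 52·2 ≡ 1, so inverse 2.
N/211 = 682169; 682169 ≡ 6 (mod 211); 6·176 ≡ 1, so inverse 176.
m ≡ 33·3890207·11 + 9·804121·152 + 67·1397453·2 + 61·682169·176 = 10023207755.
10023207755 mod 143937659 = 91509284.

91509284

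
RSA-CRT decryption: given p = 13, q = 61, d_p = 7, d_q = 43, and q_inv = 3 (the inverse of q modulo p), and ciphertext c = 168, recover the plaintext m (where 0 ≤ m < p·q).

m₁ = c^(d_p) mod p: c ≡ 12 (mod 13), and 12^7 mod 13 = 12.
m₂ = c^(d_q) mod q: c ≡ 46 (mod 61), and 46^43 mod 61 = 45.
h = q_inv·(m₁ − m₂) mod p = 3·(12 − 45) mod 13 = 5.
m = m₂ + h·q = 45 + 5·61 = 350.

350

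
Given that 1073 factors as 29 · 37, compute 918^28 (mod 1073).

784

Mod 29: 918 ≡ 19; since 28 | 28, by Fermat 19^28 ≡ 1 (mod 29).
Mod 37: 918 ≡ 30; 30^28 ≡ 7 (mod 37).
Combine by CRT: x ≡ 1 (mod 29), x ≡ 7 (mod 37) ⇒ x ≡ 784 (mod 1073).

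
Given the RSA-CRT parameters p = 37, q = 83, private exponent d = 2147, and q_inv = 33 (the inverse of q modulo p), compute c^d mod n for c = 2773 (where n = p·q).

d_p = d mod (p−1) = 2147 mod 36 = 23; d_q = d mod (q−1) = 15.
m₁ = c^(d_p) mod p: c ≡ 35 (mod 37), and 35^23 mod 37 = 32.
m₂ = c^(d_q) mod q: c ≡ 34 (mod 83), and 34^15 mod 83 = 35.
h = q_inv·(m₁ − m₂) mod p = 33·(32 − 35) mod 37 = 12.
m = m₂ + h·q = 35 + 12·83 = 1031.

1031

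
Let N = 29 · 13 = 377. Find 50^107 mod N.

Mod 29: 50 ≡ 21; by Fermat, exponent reduces to 107 mod 28 = 23; 21^23 ≡ 15 (mod 29).
Mod 13: 50 ≡ 11; by Fermat, exponent reduces to 107 mod 12 = 11; 11^11 ≡ 6 (mod 13).
Combine by CRT: x ≡ 15 (mod 29), x ≡ 6 (mod 13) ⇒ x ≡ 305 (mod 377).

305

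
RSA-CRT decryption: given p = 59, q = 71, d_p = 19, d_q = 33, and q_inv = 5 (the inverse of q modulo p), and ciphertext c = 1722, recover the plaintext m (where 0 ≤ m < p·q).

m₁ = c^(d_p) mod p: c ≡ 11 (mod 59), and 11^19 mod 59 = 42.
m₂ = c^(d_q) mod q: c ≡ 18 (mod 71), and 18^33 mod 71 = 16.
h = q_inv·(m₁ − m₂) mod p = 5·(42 − 16) mod 59 = 12.
m = m₂ + h·q = 16 + 12·71 = 868.

868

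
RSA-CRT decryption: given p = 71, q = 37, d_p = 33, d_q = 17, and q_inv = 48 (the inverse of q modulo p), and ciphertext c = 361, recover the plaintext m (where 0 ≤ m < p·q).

1706

m₁ = c^(d_p) mod p: c ≡ 6 (mod 71), and 6^33 mod 71 = 2.
m₂ = c^(d_q) mod q: c ≡ 28 (mod 37), and 28^17 mod 37 = 4.
h = q_inv·(m₁ − m₂) mod p = 48·(2 − 4) mod 71 = 46.
m = m₂ + h·q = 4 + 46·37 = 1706.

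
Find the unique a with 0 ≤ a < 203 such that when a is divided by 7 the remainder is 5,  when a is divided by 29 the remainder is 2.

89

Combine the congruences pairwise.
From a ≡ 5 (mod 7) write a = 5 + 7t. Substituting into a ≡ 2 (mod 29) gives 7t ≡ 26 (mod 29), and since 7⁻¹ ≡ 25 (mod 29), t ≡ 12. Hence a ≡ 5 + 7·12 = 89 (mod 203).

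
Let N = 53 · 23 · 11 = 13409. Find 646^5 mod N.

2056

Mod 53: 646 ≡ 10; 10^5 ≡ 42 (mod 53).
Mod 23: 646 ≡ 2; 2^5 ≡ 9 (mod 23).
Mod 11: 646 ≡ 8; 8^5 ≡ 10 (mod 11).
Combine by CRT: x ≡ 42 (mod 53), x ≡ 9 (mod 23), x ≡ 10 (mod 11) ⇒ x ≡ 2056 (mod 13409).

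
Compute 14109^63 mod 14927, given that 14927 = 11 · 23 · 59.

Mod 11: 14109 ≡ 7; by Fermat, exponent reduces to 63 mod 10 = 3; 7^3 ≡ 2 (mod 11).
Mod 23: 14109 ≡ 10; by Fermat, exponent reduces to 63 mod 22 = 19; 10^19 ≡ 21 (mod 23).
Mod 59: 14109 ≡ 8; by Fermat, exponent reduces to 63 mod 58 = 5; 8^5 ≡ 23 (mod 59).
Combine by CRT: x ≡ 2 (mod 11), x ≡ 21 (mod 23), x ≡ 23 (mod 59) ⇒ x ≡ 849 (mod 14927).

849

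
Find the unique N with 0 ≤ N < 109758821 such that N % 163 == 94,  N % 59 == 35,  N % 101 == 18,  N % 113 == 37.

18156990

The moduli are pairwise coprime; M = 163·59·101·113 = 109758821.
M/163 = 673367; 673367 ≡ 14 (mod 163); 14·35 ≡ 1, so inverse 35.
M/59 = 1860319; 1860319 ≡ 49 (mod 59); 49·53 ≡ 1, so inverse 53.
M/101 = 1086721; 1086721 ≡ 62 (mod 101); 62·44 ≡ 1, so inverse 44.
M/113 = 971317; 971317 ≡ 82 (mod 113); 82·51 ≡ 1, so inverse 51.
N ≡ 94·673367·35 + 35·1860319·53 + 18·1086721·44 + 37·971317·51 = 8359827386.
8359827386 mod 109758821 = 18156990.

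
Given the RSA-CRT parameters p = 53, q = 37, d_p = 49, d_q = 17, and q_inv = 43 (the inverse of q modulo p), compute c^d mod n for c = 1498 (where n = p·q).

446

m₁ = c^(d_p) mod p: c ≡ 14 (mod 53), and 14^49 mod 53 = 22.
m₂ = c^(d_q) mod q: c ≡ 18 (mod 37), and 18^17 mod 37 = 2.
h = q_inv·(m₁ − m₂) mod p = 43·(22 − 2) mod 53 = 12.
m = m₂ + h·q = 2 + 12·37 = 446.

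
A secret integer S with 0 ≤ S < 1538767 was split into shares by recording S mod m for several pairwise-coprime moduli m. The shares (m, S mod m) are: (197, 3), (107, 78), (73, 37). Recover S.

From S ≡ 3 (mod 197) write S = 3 + 197t. Substituting into S ≡ 78 (mod 107) gives 197t ≡ 75 (mod 107), and since 90⁻¹ ≡ 44 (mod 107), t ≡ 90. Hence S ≡ 3 + 197·90 = 17733 (mod 21079).
From S ≡ 17733 (mod 21079) write S = 17733 + 21079t. Substituting into S ≡ 37 (mod 73) gives 21079t ≡ 43 (mod 73), and since 55⁻¹ ≡ 4 (mod 73), t ≡ 26. Hence S ≡ 17733 + 21079·26 = 565787 (mod 1538767).

565787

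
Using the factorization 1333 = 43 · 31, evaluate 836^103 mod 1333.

650

Mod 43: 836 ≡ 19; by Fermat, exponent reduces to 103 mod 42 = 19; 19^19 ≡ 5 (mod 43).
Mod 31: 836 ≡ 30; by Fermat, exponent reduces to 103 mod 30 = 13; 30^13 ≡ 30 (mod 31).
Combine by CRT: x ≡ 5 (mod 43), x ≡ 30 (mod 31) ⇒ x ≡ 650 (mod 1333).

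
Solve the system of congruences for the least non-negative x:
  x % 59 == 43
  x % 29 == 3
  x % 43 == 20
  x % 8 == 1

411745

The moduli are pairwise coprime; N = 59·29·43·8 = 588584.
N/59 = 9976; 9976 ≡ 5 (mod 59); 5·12 ≡ 1, so inverse 12.
N/29 = 20296; 20296 ≡ 25 (mod 29); 25·7 ≡ 1, so inverse 7.
N/43 = 13688; 13688 ≡ 14 (mod 43); 14·40 ≡ 1, so inverse 40.
N/8 = 73573; 73573 ≡ 5 (mod 8); 5·5 ≡ 1, so inverse 5.
x ≡ 43·9976·12 + 3·20296·7 + 20·13688·40 + 1·73573·5 = 16892097.
16892097 mod 588584 = 411745.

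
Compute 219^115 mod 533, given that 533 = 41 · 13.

Mod 41: 219 ≡ 14; by Fermat, exponent reduces to 115 mod 40 = 35; 14^35 ≡ 38 (mod 41).
Mod 13: 219 ≡ 11; by Fermat, exponent reduces to 115 mod 12 = 7; 11^7 ≡ 2 (mod 13).
Combine by CRT: x ≡ 38 (mod 41), x ≡ 2 (mod 13) ⇒ x ≡ 366 (mod 533).

366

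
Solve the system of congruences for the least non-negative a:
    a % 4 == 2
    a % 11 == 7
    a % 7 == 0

From a ≡ 2 (mod 4) write a = 2 + 4t. Substituting into a ≡ 7 (mod 11) gives 4t ≡ 5 (mod 11), and since 4⁻¹ ≡ 3 (mod 11), t ≡ 4. Hence a ≡ 2 + 4·4 = 18 (mod 44).
From a ≡ 18 (mod 44) write a = 18 + 44t. Substituting into a ≡ 0 (mod 7) gives 44t ≡ 3 (mod 7), and since 2⁻¹ ≡ 4 (mod 7), t ≡ 5. Hence a ≡ 18 + 44·5 = 238 (mod 308).

238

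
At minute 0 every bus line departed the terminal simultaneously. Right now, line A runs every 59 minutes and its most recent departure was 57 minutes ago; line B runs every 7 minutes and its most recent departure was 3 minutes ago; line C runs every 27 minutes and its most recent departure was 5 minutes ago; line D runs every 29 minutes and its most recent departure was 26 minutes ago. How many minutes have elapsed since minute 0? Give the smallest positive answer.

Combine the congruences pairwise.
From t ≡ 57 (mod 59) write t = 57 + 59s. Substituting into t ≡ 3 (mod 7) gives 59s ≡ 2 (mod 7), and since 3⁻¹ ≡ 5 (mod 7), s ≡ 3. Hence t ≡ 57 + 59·3 = 234 (mod 413).
From t ≡ 234 (mod 413) write t = 234 + 413s. Substituting into t ≡ 5 (mod 27) gives 413s ≡ 14 (mod 27), and since 8⁻¹ ≡ 17 (mod 27), s ≡ 22. Hence t ≡ 234 + 413·22 = 9320 (mod 11151).
From t ≡ 9320 (mod 11151) write t = 9320 + 11151s. Substituting into t ≡ 26 (mod 29) gives 11151s ≡ 15 (mod 29), and since 15⁻¹ ≡ 2 (mod 29), s ≡ 1. Hence t ≡ 9320 + 11151·1 = 20471 (mod 323379).

20471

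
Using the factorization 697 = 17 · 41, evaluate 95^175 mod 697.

Mod 17: 95 ≡ 10; by Fermat, exponent reduces to 175 mod 16 = 15; 10^15 ≡ 12 (mod 17).
Mod 41: 95 ≡ 13; by Fermat, exponent reduces to 175 mod 40 = 15; 13^15 ≡ 14 (mod 41).
Combine by CRT: x ≡ 12 (mod 17), x ≡ 14 (mod 41) ⇒ x ≡ 301 (mod 697).

301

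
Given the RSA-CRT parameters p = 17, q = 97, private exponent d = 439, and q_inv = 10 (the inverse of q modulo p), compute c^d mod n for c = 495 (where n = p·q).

d_p = d mod (p−1) = 439 mod 16 = 7; d_q = d mod (q−1) = 55.
m₁ = c^(d_p) mod p: c ≡ 2 (mod 17), and 2^7 mod 17 = 9.
m₂ = c^(d_q) mod q: c ≡ 10 (mod 97), and 10^55 mod 97 = 21.
h = q_inv·(m₁ − m₂) mod p = 10·(9 − 21) mod 17 = 16.
m = m₂ + h·q = 21 + 16·97 = 1573.

1573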